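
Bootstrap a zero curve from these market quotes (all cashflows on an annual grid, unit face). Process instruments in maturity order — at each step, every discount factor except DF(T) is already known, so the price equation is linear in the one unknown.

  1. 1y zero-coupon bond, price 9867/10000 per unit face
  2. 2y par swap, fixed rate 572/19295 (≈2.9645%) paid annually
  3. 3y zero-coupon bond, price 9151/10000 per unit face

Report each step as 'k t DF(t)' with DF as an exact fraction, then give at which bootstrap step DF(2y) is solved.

step 1 [1y] zero: DF = P = 9867/10000 ≈ 0.986700
step 2 [2y] swap r/1=572/19295: DF=(1 − 572/19295·(0.986700))/(1+572/19295) = 2357/2500 ≈ 0.942800
step 3 [3y] zero: DF = P = 9151/10000 ≈ 0.915100

1 1 9867/10000
2 2 2357/2500
3 3 9151/10000
DF(2y) is solved at step 2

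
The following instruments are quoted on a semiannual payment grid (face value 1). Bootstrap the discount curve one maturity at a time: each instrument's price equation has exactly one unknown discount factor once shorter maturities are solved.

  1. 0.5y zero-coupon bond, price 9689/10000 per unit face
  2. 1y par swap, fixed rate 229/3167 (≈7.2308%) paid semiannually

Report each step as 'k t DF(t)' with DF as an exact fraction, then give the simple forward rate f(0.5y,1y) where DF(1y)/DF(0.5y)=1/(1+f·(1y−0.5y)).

step 1 [0.5y] zero: DF = P = 9689/10000 ≈ 0.968900
step 2 [1y] swap r/2=229/6334: DF=(1 − 229/6334·(0.968900))/(1+229/6334) = 9313/10000 ≈ 0.931300

1 1/2 9689/10000
2 1 9313/10000
f(0.5y,1y) = ((9689/10000)/(9313/10000) − 1)/(1/2) = 752/9313 ≈ 8.0747%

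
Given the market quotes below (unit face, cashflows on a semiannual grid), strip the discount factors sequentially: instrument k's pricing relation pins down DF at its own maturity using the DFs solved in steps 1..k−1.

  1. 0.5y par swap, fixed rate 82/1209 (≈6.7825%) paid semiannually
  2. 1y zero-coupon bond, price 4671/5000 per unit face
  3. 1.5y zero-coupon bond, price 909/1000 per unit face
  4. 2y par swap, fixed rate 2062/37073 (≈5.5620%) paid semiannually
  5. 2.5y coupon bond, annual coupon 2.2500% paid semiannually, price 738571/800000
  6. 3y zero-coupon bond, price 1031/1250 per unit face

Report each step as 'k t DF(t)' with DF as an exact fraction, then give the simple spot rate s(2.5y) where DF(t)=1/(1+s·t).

step 1 [0.5y] swap r/2=41/1209: DF=(1 − 41/1209·(0))/(1+41/1209) = 1209/1250 ≈ 0.967200
step 2 [1y] zero: DF = P = 4671/5000 ≈ 0.934200
step 3 [1.5y] zero: DF = P = 909/1000 ≈ 0.909000
step 4 [2y] swap r/2=1031/37073: DF=(1 − 1031/37073·(0.967200+0.934200+0.909000))/(1+1031/37073) = 8969/10000 ≈ 0.896900
step 5 [2.5y] bond c/2=9/800: DF=(738571/800000 − 9/800·(0.967200+0.934200+0.909000+0.896900))/(1+9/800) = 8717/10000 ≈ 0.871700
step 6 [3y] zero: DF = P = 1031/1250 ≈ 0.824800

1 1/2 1209/1250
2 1 4671/5000
3 3/2 909/1000
4 2 8969/10000
5 5/2 8717/10000
6 3 1031/1250
s(2.5y) = (1/(8717/10000) − 1)/(5/2) = 2566/43585 ≈ 5.8873%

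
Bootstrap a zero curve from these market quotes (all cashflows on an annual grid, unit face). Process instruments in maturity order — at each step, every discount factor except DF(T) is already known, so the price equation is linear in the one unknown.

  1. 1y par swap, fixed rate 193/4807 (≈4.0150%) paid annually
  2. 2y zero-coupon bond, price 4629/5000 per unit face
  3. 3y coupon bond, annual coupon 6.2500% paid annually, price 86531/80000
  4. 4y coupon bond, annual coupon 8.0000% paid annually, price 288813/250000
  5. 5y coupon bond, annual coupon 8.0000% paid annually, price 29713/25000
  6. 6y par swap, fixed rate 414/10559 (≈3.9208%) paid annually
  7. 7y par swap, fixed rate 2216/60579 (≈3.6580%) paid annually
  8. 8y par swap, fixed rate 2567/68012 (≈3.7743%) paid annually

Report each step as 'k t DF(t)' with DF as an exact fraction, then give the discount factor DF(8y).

step 1 [1y] swap r/1=193/4807: DF=(1 − 193/4807·(0))/(1+193/4807) = 4807/5000 ≈ 0.961400
step 2 [2y] zero: DF = P = 4629/5000 ≈ 0.925800
step 3 [3y] bond c/1=1/16: DF=(86531/80000 − 1/16·(0.961400+0.925800))/(1+1/16) = 907/1000 ≈ 0.907000
step 4 [4y] bond c/1=2/25: DF=(288813/250000 − 2/25·(0.961400+0.925800+0.907000))/(1+2/25) = 8627/10000 ≈ 0.862700
step 5 [5y] bond c/1=2/25: DF=(29713/25000 − 2/25·(0.961400+0.925800+0.907000+0.862700))/(1+2/25) = 1037/1250 ≈ 0.829600
step 6 [6y] swap r/1=414/10559: DF=(1 − 414/10559·(0.961400+0.925800+0.907000+0.862700+0.829600))/(1+414/10559) = 793/1000 ≈ 0.793000
step 7 [7y] swap r/1=2216/60579: DF=(1 − 2216/60579·(0.961400+0.925800+0.907000+0.862700+0.829600+0.793000))/(1+2216/60579) = 973/1250 ≈ 0.778400
step 8 [8y] swap r/1=2567/68012: DF=(1 − 2567/68012·(0.961400+0.925800+0.907000+0.862700+0.829600+0.793000+0.778400))/(1+2567/68012) = 7433/10000 ≈ 0.743300

1 1 4807/5000
2 2 4629/5000
3 3 907/1000
4 4 8627/10000
5 5 1037/1250
6 6 793/1000
7 7 973/1250
8 8 7433/10000
DF(8y) = 7433/10000 ≈ 0.743300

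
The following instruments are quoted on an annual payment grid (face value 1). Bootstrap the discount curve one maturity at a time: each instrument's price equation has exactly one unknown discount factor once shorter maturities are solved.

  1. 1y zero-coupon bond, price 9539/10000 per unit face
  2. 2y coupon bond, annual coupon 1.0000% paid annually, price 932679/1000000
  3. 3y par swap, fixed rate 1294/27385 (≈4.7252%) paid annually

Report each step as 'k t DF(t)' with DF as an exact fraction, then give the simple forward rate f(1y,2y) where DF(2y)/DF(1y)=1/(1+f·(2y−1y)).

1 1 9539/10000
2 2 457/500
3 3 4353/5000
f(1y,2y) = ((9539/10000)/(457/500) − 1)/(1) = 399/9140 ≈ 4.3654%

step 1 [1y] zero: DF = P = 9539/10000 ≈ 0.953900
step 2 [2y] bond c/1=1/100: DF=(932679/1000000 − 1/100·(0.953900))/(1+1/100) = 457/500 ≈ 0.914000
step 3 [3y] swap r/1=1294/27385: DF=(1 − 1294/27385·(0.953900+0.914000))/(1+1294/27385) = 4353/5000 ≈ 0.870600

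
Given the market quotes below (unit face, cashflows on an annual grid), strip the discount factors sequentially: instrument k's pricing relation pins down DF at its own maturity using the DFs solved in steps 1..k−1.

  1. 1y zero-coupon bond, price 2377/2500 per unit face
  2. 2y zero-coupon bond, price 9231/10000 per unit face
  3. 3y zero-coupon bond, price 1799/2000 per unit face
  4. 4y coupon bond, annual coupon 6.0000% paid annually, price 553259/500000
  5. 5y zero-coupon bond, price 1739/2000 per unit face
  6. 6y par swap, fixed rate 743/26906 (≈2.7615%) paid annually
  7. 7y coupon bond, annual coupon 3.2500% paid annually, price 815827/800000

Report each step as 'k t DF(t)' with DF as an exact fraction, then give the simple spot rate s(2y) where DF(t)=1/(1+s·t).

1 1 2377/2500
2 2 9231/10000
3 3 1799/2000
4 4 8869/10000
5 5 1739/2000
6 6 4257/5000
7 7 8183/10000
s(2y) = (1/(9231/10000) − 1)/(2) = 769/18462 ≈ 4.1653%

step 1 [1y] zero: DF = P = 2377/2500 ≈ 0.950800
step 2 [2y] zero: DF = P = 9231/10000 ≈ 0.923100
step 3 [3y] zero: DF = P = 1799/2000 ≈ 0.899500
step 4 [4y] bond c/1=3/50: DF=(553259/500000 − 3/50·(0.950800+0.923100+0.899500))/(1+3/50) = 8869/10000 ≈ 0.886900
step 5 [5y] zero: DF = P = 1739/2000 ≈ 0.869500
step 6 [6y] swap r/1=743/26906: DF=(1 − 743/26906·(0.950800+0.923100+0.899500+0.886900+0.869500))/(1+743/26906) = 4257/5000 ≈ 0.851400
step 7 [7y] bond c/1=13/400: DF=(815827/800000 − 13/400·(0.950800+0.923100+0.899500+0.886900+0.869500+0.851400))/(1+13/400) = 8183/10000 ≈ 0.818300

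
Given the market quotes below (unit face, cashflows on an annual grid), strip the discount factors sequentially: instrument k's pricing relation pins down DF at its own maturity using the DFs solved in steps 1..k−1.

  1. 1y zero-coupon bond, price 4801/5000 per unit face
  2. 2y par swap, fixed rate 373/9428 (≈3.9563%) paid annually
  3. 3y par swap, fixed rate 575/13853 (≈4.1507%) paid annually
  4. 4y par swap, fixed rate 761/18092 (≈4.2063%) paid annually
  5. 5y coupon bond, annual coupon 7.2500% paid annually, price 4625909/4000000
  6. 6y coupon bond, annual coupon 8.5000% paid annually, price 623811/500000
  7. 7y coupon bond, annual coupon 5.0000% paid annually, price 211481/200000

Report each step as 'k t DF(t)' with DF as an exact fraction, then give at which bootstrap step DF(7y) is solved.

step 1 [1y] zero: DF = P = 4801/5000 ≈ 0.960200
step 2 [2y] swap r/1=373/9428: DF=(1 − 373/9428·(0.960200))/(1+373/9428) = 4627/5000 ≈ 0.925400
step 3 [3y] swap r/1=575/13853: DF=(1 − 575/13853·(0.960200+0.925400))/(1+575/13853) = 177/200 ≈ 0.885000
step 4 [4y] swap r/1=761/18092: DF=(1 − 761/18092·(0.960200+0.925400+0.885000))/(1+761/18092) = 4239/5000 ≈ 0.847800
step 5 [5y] bond c/1=29/400: DF=(4625909/4000000 − 29/400·(0.960200+0.925400+0.885000+0.847800))/(1+29/400) = 8337/10000 ≈ 0.833700
step 6 [6y] bond c/1=17/200: DF=(623811/500000 − 17/200·(0.960200+0.925400+0.885000+0.847800+0.833700))/(1+17/200) = 8011/10000 ≈ 0.801100
step 7 [7y] bond c/1=1/20: DF=(211481/200000 − 1/20·(0.960200+0.925400+0.885000+0.847800+0.833700+0.801100))/(1+1/20) = 7569/10000 ≈ 0.756900

1 1 4801/5000
2 2 4627/5000
3 3 177/200
4 4 4239/5000
5 5 8337/10000
6 6 8011/10000
7 7 7569/10000
DF(7y) is solved at step 7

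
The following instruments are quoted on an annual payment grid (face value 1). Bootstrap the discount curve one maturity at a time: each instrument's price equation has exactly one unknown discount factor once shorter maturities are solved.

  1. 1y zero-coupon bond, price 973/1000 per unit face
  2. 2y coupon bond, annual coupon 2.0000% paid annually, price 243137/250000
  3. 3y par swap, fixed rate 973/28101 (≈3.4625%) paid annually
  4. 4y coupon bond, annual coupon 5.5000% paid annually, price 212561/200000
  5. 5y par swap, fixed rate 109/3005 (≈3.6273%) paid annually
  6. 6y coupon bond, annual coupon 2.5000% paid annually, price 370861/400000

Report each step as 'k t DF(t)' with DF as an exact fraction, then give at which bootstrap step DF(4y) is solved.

step 1 [1y] zero: DF = P = 973/1000 ≈ 0.973000
step 2 [2y] bond c/1=1/50: DF=(243137/250000 − 1/50·(0.973000))/(1+1/50) = 584/625 ≈ 0.934400
step 3 [3y] swap r/1=973/28101: DF=(1 − 973/28101·(0.973000+0.934400))/(1+973/28101) = 9027/10000 ≈ 0.902700
step 4 [4y] bond c/1=11/200: DF=(212561/200000 − 11/200·(0.973000+0.934400+0.902700))/(1+11/200) = 8609/10000 ≈ 0.860900
step 5 [5y] swap r/1=109/3005: DF=(1 − 109/3005·(0.973000+0.934400+0.902700+0.860900))/(1+109/3005) = 1673/2000 ≈ 0.836500
step 6 [6y] bond c/1=1/40: DF=(370861/400000 − 1/40·(0.973000+0.934400+0.902700+0.860900+0.836500))/(1+1/40) = 3973/5000 ≈ 0.794600

1 1 973/1000
2 2 584/625
3 3 9027/10000
4 4 8609/10000
5 5 1673/2000
6 6 3973/5000
DF(4y) is solved at step 4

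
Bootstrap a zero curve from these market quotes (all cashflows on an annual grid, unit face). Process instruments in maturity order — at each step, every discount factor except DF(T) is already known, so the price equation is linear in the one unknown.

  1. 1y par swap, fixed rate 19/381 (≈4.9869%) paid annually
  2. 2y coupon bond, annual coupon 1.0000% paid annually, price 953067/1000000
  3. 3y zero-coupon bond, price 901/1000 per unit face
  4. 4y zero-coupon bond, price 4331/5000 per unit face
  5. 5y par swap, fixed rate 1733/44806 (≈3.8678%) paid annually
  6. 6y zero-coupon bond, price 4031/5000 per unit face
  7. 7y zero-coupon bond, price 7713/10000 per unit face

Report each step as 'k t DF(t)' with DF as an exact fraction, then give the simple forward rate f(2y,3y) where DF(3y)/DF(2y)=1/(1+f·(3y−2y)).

1 1 381/400
2 2 4671/5000
3 3 901/1000
4 4 4331/5000
5 5 8267/10000
6 6 4031/5000
7 7 7713/10000
f(2y,3y) = ((4671/5000)/(901/1000) − 1)/(1) = 166/4505 ≈ 3.6848%

step 1 [1y] swap r/1=19/381: DF=(1 − 19/381·(0))/(1+19/381) = 381/400 ≈ 0.952500
step 2 [2y] bond c/1=1/100: DF=(953067/1000000 − 1/100·(0.952500))/(1+1/100) = 4671/5000 ≈ 0.934200
step 3 [3y] zero: DF = P = 901/1000 ≈ 0.901000
step 4 [4y] zero: DF = P = 4331/5000 ≈ 0.866200
step 5 [5y] swap r/1=1733/44806: DF=(1 − 1733/44806·(0.952500+0.934200+0.901000+0.866200))/(1+1733/44806) = 8267/10000 ≈ 0.826700
step 6 [6y] zero: DF = P = 4031/5000 ≈ 0.806200
step 7 [7y] zero: DF = P = 7713/10000 ≈ 0.771300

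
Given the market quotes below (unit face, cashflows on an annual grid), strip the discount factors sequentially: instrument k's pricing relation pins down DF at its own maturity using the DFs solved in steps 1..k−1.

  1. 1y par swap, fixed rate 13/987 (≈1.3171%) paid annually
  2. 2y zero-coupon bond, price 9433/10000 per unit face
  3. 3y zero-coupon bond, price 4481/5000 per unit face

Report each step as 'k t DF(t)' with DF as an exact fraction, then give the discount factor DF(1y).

1 1 987/1000
2 2 9433/10000
3 3 4481/5000
DF(1y) = 987/1000 ≈ 0.987000

step 1 [1y] swap r/1=13/987: DF=(1 − 13/987·(0))/(1+13/987) = 987/1000 ≈ 0.987000
step 2 [2y] zero: DF = P = 9433/10000 ≈ 0.943300
step 3 [3y] zero: DF = P = 4481/5000 ≈ 0.896200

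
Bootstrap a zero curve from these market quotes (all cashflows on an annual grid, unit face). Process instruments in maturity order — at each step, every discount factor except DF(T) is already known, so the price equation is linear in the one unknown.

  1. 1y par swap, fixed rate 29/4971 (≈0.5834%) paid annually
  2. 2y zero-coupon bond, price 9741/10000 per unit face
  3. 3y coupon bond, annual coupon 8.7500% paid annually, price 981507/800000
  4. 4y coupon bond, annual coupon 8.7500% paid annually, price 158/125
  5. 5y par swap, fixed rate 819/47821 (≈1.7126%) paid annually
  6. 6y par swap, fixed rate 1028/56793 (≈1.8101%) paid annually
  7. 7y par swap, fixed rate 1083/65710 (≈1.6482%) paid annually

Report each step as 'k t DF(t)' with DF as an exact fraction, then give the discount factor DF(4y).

step 1 [1y] swap r/1=29/4971: DF=(1 − 29/4971·(0))/(1+29/4971) = 4971/5000 ≈ 0.994200
step 2 [2y] zero: DF = P = 9741/10000 ≈ 0.974100
step 3 [3y] bond c/1=7/80: DF=(981507/800000 − 7/80·(0.994200+0.974100))/(1+7/80) = 4849/5000 ≈ 0.969800
step 4 [4y] bond c/1=7/80: DF=(158/125 − 7/80·(0.994200+0.974100+0.969800))/(1+7/80) = 9259/10000 ≈ 0.925900
step 5 [5y] swap r/1=819/47821: DF=(1 − 819/47821·(0.994200+0.974100+0.969800+0.925900))/(1+819/47821) = 9181/10000 ≈ 0.918100
step 6 [6y] swap r/1=1028/56793: DF=(1 − 1028/56793·(0.994200+0.974100+0.969800+0.925900+0.918100))/(1+1028/56793) = 2243/2500 ≈ 0.897200
step 7 [7y] swap r/1=1083/65710: DF=(1 − 1083/65710·(0.994200+0.974100+0.969800+0.925900+0.918100+0.897200))/(1+1083/65710) = 8917/10000 ≈ 0.891700

1 1 4971/5000
2 2 9741/10000
3 3 4849/5000
4 4 9259/10000
5 5 9181/10000
6 6 2243/2500
7 7 8917/10000
DF(4y) = 9259/10000 ≈ 0.925900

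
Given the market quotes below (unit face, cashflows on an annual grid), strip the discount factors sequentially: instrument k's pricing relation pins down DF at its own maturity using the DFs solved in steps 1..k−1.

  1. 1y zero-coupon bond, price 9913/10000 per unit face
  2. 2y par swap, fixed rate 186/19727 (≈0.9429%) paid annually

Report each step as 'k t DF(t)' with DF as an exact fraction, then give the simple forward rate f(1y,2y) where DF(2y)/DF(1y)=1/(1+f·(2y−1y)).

step 1 [1y] zero: DF = P = 9913/10000 ≈ 0.991300
step 2 [2y] swap r/1=186/19727: DF=(1 − 186/19727·(0.991300))/(1+186/19727) = 4907/5000 ≈ 0.981400

1 1 9913/10000
2 2 4907/5000
f(1y,2y) = ((9913/10000)/(4907/5000) − 1)/(1) = 99/9814 ≈ 1.0088%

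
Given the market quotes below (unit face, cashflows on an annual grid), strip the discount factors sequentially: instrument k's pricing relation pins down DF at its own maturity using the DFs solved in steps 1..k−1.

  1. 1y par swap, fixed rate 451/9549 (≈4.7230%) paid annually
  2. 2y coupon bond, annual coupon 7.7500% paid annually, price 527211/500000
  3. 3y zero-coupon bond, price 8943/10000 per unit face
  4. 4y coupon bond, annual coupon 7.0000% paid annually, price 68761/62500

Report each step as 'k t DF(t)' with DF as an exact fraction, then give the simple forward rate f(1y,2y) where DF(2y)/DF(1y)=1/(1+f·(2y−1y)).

1 1 9549/10000
2 2 9099/10000
3 3 8943/10000
4 4 8477/10000
f(1y,2y) = ((9549/10000)/(9099/10000) − 1)/(1) = 50/1011 ≈ 4.9456%

step 1 [1y] swap r/1=451/9549: DF=(1 − 451/9549·(0))/(1+451/9549) = 9549/10000 ≈ 0.954900
step 2 [2y] bond c/1=31/400: DF=(527211/500000 − 31/400·(0.954900))/(1+31/400) = 9099/10000 ≈ 0.909900
step 3 [3y] zero: DF = P = 8943/10000 ≈ 0.894300
step 4 [4y] bond c/1=7/100: DF=(68761/62500 − 7/100·(0.954900+0.909900+0.894300))/(1+7/100) = 8477/10000 ≈ 0.847700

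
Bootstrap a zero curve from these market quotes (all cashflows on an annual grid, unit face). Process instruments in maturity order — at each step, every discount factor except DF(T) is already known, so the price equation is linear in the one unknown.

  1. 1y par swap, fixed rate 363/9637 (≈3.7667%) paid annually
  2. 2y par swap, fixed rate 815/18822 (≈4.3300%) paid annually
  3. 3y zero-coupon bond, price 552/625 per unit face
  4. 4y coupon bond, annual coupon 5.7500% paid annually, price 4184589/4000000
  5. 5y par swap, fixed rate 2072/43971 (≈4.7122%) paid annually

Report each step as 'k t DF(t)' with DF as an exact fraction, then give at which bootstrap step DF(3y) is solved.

step 1 [1y] swap r/1=363/9637: DF=(1 − 363/9637·(0))/(1+363/9637) = 9637/10000 ≈ 0.963700
step 2 [2y] swap r/1=815/18822: DF=(1 − 815/18822·(0.963700))/(1+815/18822) = 1837/2000 ≈ 0.918500
step 3 [3y] zero: DF = P = 552/625 ≈ 0.883200
step 4 [4y] bond c/1=23/400: DF=(4184589/4000000 − 23/400·(0.963700+0.918500+0.883200))/(1+23/400) = 8389/10000 ≈ 0.838900
step 5 [5y] swap r/1=2072/43971: DF=(1 − 2072/43971·(0.963700+0.918500+0.883200+0.838900))/(1+2072/43971) = 991/1250 ≈ 0.792800

1 1 9637/10000
2 2 1837/2000
3 3 552/625
4 4 8389/10000
5 5 991/1250
DF(3y) is solved at step 3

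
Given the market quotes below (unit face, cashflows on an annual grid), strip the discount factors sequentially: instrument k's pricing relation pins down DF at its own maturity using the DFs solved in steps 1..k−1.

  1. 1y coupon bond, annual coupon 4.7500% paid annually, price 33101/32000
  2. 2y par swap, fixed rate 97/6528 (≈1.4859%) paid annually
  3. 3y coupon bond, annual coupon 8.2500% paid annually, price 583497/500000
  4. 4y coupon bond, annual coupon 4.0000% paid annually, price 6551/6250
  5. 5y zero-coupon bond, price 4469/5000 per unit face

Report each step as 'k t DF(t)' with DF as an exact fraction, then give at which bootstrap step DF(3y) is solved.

step 1 [1y] bond c/1=19/400: DF=(33101/32000 − 19/400·(0))/(1+19/400) = 79/80 ≈ 0.987500
step 2 [2y] swap r/1=97/6528: DF=(1 − 97/6528·(0.987500))/(1+97/6528) = 9709/10000 ≈ 0.970900
step 3 [3y] bond c/1=33/400: DF=(583497/500000 − 33/400·(0.987500+0.970900))/(1+33/400) = 1161/1250 ≈ 0.928800
step 4 [4y] bond c/1=1/25: DF=(6551/6250 − 1/25·(0.987500+0.970900+0.928800))/(1+1/25) = 1121/1250 ≈ 0.896800
step 5 [5y] zero: DF = P = 4469/5000 ≈ 0.893800

1 1 79/80
2 2 9709/10000
3 3 1161/1250
4 4 1121/1250
5 5 4469/5000
DF(3y) is solved at step 3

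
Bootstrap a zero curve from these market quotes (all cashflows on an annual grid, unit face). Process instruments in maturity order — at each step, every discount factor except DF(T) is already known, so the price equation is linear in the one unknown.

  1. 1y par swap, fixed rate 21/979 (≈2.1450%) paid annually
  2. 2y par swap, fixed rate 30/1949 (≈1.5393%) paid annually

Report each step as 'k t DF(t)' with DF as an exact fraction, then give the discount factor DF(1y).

step 1 [1y] swap r/1=21/979: DF=(1 − 21/979·(0))/(1+21/979) = 979/1000 ≈ 0.979000
step 2 [2y] swap r/1=30/1949: DF=(1 − 30/1949·(0.979000))/(1+30/1949) = 97/100 ≈ 0.970000

1 1 979/1000
2 2 97/100
DF(1y) = 979/1000 ≈ 0.979000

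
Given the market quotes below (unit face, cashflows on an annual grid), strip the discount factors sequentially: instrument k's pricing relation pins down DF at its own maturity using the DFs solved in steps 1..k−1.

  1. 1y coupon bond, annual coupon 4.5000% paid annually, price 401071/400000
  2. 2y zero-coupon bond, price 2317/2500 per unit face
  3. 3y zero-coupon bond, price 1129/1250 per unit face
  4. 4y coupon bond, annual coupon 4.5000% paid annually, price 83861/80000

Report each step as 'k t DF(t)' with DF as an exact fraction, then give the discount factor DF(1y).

1 1 1919/2000
2 2 2317/2500
3 3 1129/1250
4 4 883/1000
DF(1y) = 1919/2000 ≈ 0.959500

step 1 [1y] bond c/1=9/200: DF=(401071/400000 − 9/200·(0))/(1+9/200) = 1919/2000 ≈ 0.959500
step 2 [2y] zero: DF = P = 2317/2500 ≈ 0.926800
step 3 [3y] zero: DF = P = 1129/1250 ≈ 0.903200
step 4 [4y] bond c/1=9/200: DF=(83861/80000 − 9/200·(0.959500+0.926800+0.903200))/(1+9/200) = 883/1000 ≈ 0.883000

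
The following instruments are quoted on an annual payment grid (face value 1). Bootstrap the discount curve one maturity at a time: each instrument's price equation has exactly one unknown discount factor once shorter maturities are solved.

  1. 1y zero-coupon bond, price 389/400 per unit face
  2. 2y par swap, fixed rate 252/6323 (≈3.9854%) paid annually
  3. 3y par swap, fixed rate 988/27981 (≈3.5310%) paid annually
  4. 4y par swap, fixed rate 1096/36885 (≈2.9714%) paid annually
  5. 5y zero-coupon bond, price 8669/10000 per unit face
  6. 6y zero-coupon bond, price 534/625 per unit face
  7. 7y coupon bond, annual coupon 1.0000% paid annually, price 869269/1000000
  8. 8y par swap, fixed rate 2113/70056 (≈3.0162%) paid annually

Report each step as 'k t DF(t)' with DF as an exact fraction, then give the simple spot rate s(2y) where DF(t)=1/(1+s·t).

step 1 [1y] zero: DF = P = 389/400 ≈ 0.972500
step 2 [2y] swap r/1=252/6323: DF=(1 − 252/6323·(0.972500))/(1+252/6323) = 2311/2500 ≈ 0.924400
step 3 [3y] swap r/1=988/27981: DF=(1 − 988/27981·(0.972500+0.924400))/(1+988/27981) = 2253/2500 ≈ 0.901200
step 4 [4y] swap r/1=1096/36885: DF=(1 − 1096/36885·(0.972500+0.924400+0.901200))/(1+1096/36885) = 1113/1250 ≈ 0.890400
step 5 [5y] zero: DF = P = 8669/10000 ≈ 0.866900
step 6 [6y] zero: DF = P = 534/625 ≈ 0.854400
step 7 [7y] bond c/1=1/100: DF=(869269/1000000 − 1/100·(0.972500+0.924400+0.901200+0.890400+0.866900+0.854400))/(1+1/100) = 8071/10000 ≈ 0.807100
step 8 [8y] swap r/1=2113/70056: DF=(1 − 2113/70056·(0.972500+0.924400+0.901200+0.890400+0.866900+0.854400+0.807100))/(1+2113/70056) = 7887/10000 ≈ 0.788700

1 1 389/400
2 2 2311/2500
3 3 2253/2500
4 4 1113/1250
5 5 8669/10000
6 6 534/625
7 7 8071/10000
8 8 7887/10000
s(2y) = (1/(2311/2500) − 1)/(2) = 189/4622 ≈ 4.0891%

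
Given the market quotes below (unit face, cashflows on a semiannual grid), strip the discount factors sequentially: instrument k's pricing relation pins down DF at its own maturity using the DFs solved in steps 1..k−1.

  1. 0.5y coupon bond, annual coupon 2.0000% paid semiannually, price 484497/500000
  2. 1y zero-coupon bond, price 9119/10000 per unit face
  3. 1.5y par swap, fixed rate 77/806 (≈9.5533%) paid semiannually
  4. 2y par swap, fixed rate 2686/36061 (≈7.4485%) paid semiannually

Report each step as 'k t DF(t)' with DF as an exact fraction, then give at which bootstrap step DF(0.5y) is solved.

step 1 [0.5y] bond c/2=1/100: DF=(484497/500000 − 1/100·(0))/(1+1/100) = 4797/5000 ≈ 0.959400
step 2 [1y] zero: DF = P = 9119/10000 ≈ 0.911900
step 3 [1.5y] swap r/2=77/1612: DF=(1 − 77/1612·(0.959400+0.911900))/(1+77/1612) = 8691/10000 ≈ 0.869100
step 4 [2y] swap r/2=1343/36061: DF=(1 − 1343/36061·(0.959400+0.911900+0.869100))/(1+1343/36061) = 8657/10000 ≈ 0.865700

1 1/2 4797/5000
2 1 9119/10000
3 3/2 8691/10000
4 2 8657/10000
DF(0.5y) is solved at step 1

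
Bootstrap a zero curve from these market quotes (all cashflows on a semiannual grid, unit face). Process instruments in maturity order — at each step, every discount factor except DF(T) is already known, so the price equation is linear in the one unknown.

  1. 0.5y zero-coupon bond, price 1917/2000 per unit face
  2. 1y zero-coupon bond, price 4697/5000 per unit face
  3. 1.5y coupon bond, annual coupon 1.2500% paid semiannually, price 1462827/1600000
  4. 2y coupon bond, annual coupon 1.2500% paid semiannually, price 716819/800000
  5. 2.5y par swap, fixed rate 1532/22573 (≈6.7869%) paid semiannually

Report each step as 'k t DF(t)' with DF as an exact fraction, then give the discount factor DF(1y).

step 1 [0.5y] zero: DF = P = 1917/2000 ≈ 0.958500
step 2 [1y] zero: DF = P = 4697/5000 ≈ 0.939400
step 3 [1.5y] bond c/2=1/160: DF=(1462827/1600000 − 1/160·(0.958500+0.939400))/(1+1/160) = 1121/1250 ≈ 0.896800
step 4 [2y] bond c/2=1/160: DF=(716819/800000 − 1/160·(0.958500+0.939400+0.896800))/(1+1/160) = 8731/10000 ≈ 0.873100
step 5 [2.5y] swap r/2=766/22573: DF=(1 − 766/22573·(0.958500+0.939400+0.896800+0.873100))/(1+766/22573) = 2117/2500 ≈ 0.846800

1 1/2 1917/2000
2 1 4697/5000
3 3/2 1121/1250
4 2 8731/10000
5 5/2 2117/2500
DF(1y) = 4697/5000 ≈ 0.939400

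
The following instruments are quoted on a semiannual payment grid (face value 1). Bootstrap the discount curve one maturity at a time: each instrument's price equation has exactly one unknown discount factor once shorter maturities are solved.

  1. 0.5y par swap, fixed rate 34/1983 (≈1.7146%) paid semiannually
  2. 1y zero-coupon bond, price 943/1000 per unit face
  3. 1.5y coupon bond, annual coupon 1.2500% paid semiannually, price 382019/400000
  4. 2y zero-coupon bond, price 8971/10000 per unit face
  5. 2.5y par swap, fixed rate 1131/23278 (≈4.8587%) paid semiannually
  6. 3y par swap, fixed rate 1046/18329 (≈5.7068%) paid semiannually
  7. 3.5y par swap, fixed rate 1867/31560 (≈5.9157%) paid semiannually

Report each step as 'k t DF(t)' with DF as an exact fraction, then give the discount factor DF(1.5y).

1 1/2 1983/2000
2 1 943/1000
3 3/2 9371/10000
4 2 8971/10000
5 5/2 8869/10000
6 3 8431/10000
7 7/2 8133/10000
DF(1.5y) = 9371/10000 ≈ 0.937100

step 1 [0.5y] swap r/2=17/1983: DF=(1 − 17/1983·(0))/(1+17/1983) = 1983/2000 ≈ 0.991500
step 2 [1y] zero: DF = P = 943/1000 ≈ 0.943000
step 3 [1.5y] bond c/2=1/160: DF=(382019/400000 − 1/160·(0.991500+0.943000))/(1+1/160) = 9371/10000 ≈ 0.937100
step 4 [2y] zero: DF = P = 8971/10000 ≈ 0.897100
step 5 [2.5y] swap r/2=1131/46556: DF=(1 − 1131/46556·(0.991500+0.943000+0.937100+0.897100))/(1+1131/46556) = 8869/10000 ≈ 0.886900
step 6 [3y] swap r/2=523/18329: DF=(1 − 523/18329·(0.991500+0.943000+0.937100+0.897100+0.886900))/(1+523/18329) = 8431/10000 ≈ 0.843100
step 7 [3.5y] swap r/2=1867/63120: DF=(1 − 1867/63120·(0.991500+0.943000+0.937100+0.897100+0.886900+0.843100))/(1+1867/63120) = 8133/10000 ≈ 0.813300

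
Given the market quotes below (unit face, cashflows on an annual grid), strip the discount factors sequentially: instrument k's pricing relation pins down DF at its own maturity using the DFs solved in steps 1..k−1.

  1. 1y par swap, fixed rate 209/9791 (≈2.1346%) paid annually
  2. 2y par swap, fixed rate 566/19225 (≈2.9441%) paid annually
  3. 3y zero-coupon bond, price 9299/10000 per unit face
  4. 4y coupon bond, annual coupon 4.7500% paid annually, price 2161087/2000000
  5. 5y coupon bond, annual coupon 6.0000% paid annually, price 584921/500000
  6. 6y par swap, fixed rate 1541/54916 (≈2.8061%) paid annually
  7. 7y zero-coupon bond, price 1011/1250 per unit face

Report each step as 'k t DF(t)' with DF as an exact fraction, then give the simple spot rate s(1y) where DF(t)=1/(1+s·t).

step 1 [1y] swap r/1=209/9791: DF=(1 − 209/9791·(0))/(1+209/9791) = 9791/10000 ≈ 0.979100
step 2 [2y] swap r/1=566/19225: DF=(1 − 566/19225·(0.979100))/(1+566/19225) = 4717/5000 ≈ 0.943400
step 3 [3y] zero: DF = P = 9299/10000 ≈ 0.929900
step 4 [4y] bond c/1=19/400: DF=(2161087/2000000 − 19/400·(0.979100+0.943400+0.929900))/(1+19/400) = 4511/5000 ≈ 0.902200
step 5 [5y] bond c/1=3/50: DF=(584921/500000 − 3/50·(0.979100+0.943400+0.929900+0.902200))/(1+3/50) = 8911/10000 ≈ 0.891100
step 6 [6y] swap r/1=1541/54916: DF=(1 − 1541/54916·(0.979100+0.943400+0.929900+0.902200+0.891100))/(1+1541/54916) = 8459/10000 ≈ 0.845900
step 7 [7y] zero: DF = P = 1011/1250 ≈ 0.808800

1 1 9791/10000
2 2 4717/5000
3 3 9299/10000
4 4 4511/5000
5 5 8911/10000
6 6 8459/10000
7 7 1011/1250
s(1y) = (1/(9791/10000) − 1)/(1) = 209/9791 ≈ 2.1346%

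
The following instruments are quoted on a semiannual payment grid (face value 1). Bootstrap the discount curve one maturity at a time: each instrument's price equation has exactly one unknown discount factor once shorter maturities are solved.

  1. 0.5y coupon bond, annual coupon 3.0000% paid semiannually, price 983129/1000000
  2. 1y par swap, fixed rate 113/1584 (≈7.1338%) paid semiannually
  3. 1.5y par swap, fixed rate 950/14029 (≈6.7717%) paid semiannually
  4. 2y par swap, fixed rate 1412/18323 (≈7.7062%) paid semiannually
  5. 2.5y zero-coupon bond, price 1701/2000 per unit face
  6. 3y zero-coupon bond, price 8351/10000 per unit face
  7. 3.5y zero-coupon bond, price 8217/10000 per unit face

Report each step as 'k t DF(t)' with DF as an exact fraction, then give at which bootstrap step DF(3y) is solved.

step 1 [0.5y] bond c/2=3/200: DF=(983129/1000000 − 3/200·(0))/(1+3/200) = 4843/5000 ≈ 0.968600
step 2 [1y] swap r/2=113/3168: DF=(1 − 113/3168·(0.968600))/(1+113/3168) = 4661/5000 ≈ 0.932200
step 3 [1.5y] swap r/2=475/14029: DF=(1 − 475/14029·(0.968600+0.932200))/(1+475/14029) = 181/200 ≈ 0.905000
step 4 [2y] swap r/2=706/18323: DF=(1 − 706/18323·(0.968600+0.932200+0.905000))/(1+706/18323) = 2147/2500 ≈ 0.858800
step 5 [2.5y] zero: DF = P = 1701/2000 ≈ 0.850500
step 6 [3y] zero: DF = P = 8351/10000 ≈ 0.835100
step 7 [3.5y] zero: DF = P = 8217/10000 ≈ 0.821700

1 1/2 4843/5000
2 1 4661/5000
3 3/2 181/200
4 2 2147/2500
5 5/2 1701/2000
6 3 8351/10000
7 7/2 8217/10000
DF(3y) is solved at step 6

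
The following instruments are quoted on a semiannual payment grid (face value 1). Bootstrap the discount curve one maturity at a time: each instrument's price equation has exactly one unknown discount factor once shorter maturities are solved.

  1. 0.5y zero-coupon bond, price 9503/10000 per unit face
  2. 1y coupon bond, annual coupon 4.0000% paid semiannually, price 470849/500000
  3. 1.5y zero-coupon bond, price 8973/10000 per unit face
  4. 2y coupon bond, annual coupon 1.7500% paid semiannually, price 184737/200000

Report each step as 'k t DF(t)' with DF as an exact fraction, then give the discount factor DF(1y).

1 1/2 9503/10000
2 1 4523/5000
3 3/2 8973/10000
4 2 4459/5000
DF(1y) = 4523/5000 ≈ 0.904600

step 1 [0.5y] zero: DF = P = 9503/10000 ≈ 0.950300
step 2 [1y] bond c/2=1/50: DF=(470849/500000 − 1/50·(0.950300))/(1+1/50) = 4523/5000 ≈ 0.904600
step 3 [1.5y] zero: DF = P = 8973/10000 ≈ 0.897300
step 4 [2y] bond c/2=7/800: DF=(184737/200000 − 7/800·(0.950300+0.904600+0.897300))/(1+7/800) = 4459/5000 ≈ 0.891800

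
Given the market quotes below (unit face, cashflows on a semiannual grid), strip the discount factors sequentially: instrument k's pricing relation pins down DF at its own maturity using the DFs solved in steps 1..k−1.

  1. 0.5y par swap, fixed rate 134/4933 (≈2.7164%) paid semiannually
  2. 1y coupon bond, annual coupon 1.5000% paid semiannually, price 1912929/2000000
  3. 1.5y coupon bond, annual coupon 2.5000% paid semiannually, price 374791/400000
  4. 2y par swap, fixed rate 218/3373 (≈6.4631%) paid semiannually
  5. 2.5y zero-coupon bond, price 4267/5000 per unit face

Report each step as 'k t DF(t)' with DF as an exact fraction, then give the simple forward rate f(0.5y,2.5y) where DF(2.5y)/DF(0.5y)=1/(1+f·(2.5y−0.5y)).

step 1 [0.5y] swap r/2=67/4933: DF=(1 − 67/4933·(0))/(1+67/4933) = 4933/5000 ≈ 0.986600
step 2 [1y] bond c/2=3/400: DF=(1912929/2000000 − 3/400·(0.986600))/(1+3/400) = 471/500 ≈ 0.942000
step 3 [1.5y] bond c/2=1/80: DF=(374791/400000 − 1/80·(0.986600+0.942000))/(1+1/80) = 1127/1250 ≈ 0.901600
step 4 [2y] swap r/2=109/3373: DF=(1 − 109/3373·(0.986600+0.942000+0.901600))/(1+109/3373) = 8801/10000 ≈ 0.880100
step 5 [2.5y] zero: DF = P = 4267/5000 ≈ 0.853400

1 1/2 4933/5000
2 1 471/500
3 3/2 1127/1250
4 2 8801/10000
5 5/2 4267/5000
f(0.5y,2.5y) = ((4933/5000)/(4267/5000) − 1)/(2) = 333/4267 ≈ 7.8041%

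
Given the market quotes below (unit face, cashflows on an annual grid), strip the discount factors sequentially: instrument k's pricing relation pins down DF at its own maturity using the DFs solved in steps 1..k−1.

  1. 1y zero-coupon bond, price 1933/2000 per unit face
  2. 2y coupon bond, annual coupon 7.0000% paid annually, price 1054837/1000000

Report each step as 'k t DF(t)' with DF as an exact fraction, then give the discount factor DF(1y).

1 1 1933/2000
2 2 4613/5000
DF(1y) = 1933/2000 ≈ 0.966500

step 1 [1y] zero: DF = P = 1933/2000 ≈ 0.966500
step 2 [2y] bond c/1=7/100: DF=(1054837/1000000 − 7/100·(0.966500))/(1+7/100) = 4613/5000 ≈ 0.922600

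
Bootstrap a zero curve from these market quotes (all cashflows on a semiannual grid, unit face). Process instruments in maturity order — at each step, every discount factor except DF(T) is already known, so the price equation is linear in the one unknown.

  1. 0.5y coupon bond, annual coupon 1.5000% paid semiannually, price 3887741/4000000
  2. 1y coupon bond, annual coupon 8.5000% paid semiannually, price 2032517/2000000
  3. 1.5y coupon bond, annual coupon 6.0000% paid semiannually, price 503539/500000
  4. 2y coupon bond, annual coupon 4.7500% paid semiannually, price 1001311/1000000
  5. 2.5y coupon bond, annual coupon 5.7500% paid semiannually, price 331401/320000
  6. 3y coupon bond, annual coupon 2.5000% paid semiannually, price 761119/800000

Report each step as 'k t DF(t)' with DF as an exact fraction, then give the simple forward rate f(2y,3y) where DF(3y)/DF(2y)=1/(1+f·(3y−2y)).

step 1 [0.5y] bond c/2=3/400: DF=(3887741/4000000 − 3/400·(0))/(1+3/400) = 9647/10000 ≈ 0.964700
step 2 [1y] bond c/2=17/400: DF=(2032517/2000000 − 17/400·(0.964700))/(1+17/400) = 1871/2000 ≈ 0.935500
step 3 [1.5y] bond c/2=3/100: DF=(503539/500000 − 3/100·(0.964700+0.935500))/(1+3/100) = 1153/1250 ≈ 0.922400
step 4 [2y] bond c/2=19/800: DF=(1001311/1000000 − 19/800·(0.964700+0.935500+0.922400))/(1+19/800) = 4563/5000 ≈ 0.912600
step 5 [2.5y] bond c/2=23/800: DF=(331401/320000 − 23/800·(0.964700+0.935500+0.922400+0.912600))/(1+23/800) = 9023/10000 ≈ 0.902300
step 6 [3y] bond c/2=1/80: DF=(761119/800000 − 1/80·(0.964700+0.935500+0.922400+0.912600+0.902300))/(1+1/80) = 1103/1250 ≈ 0.882400

1 1/2 9647/10000
2 1 1871/2000
3 3/2 1153/1250
4 2 4563/5000
5 5/2 9023/10000
6 3 1103/1250
f(2y,3y) = ((4563/5000)/(1103/1250) − 1)/(1) = 151/4412 ≈ 3.4225%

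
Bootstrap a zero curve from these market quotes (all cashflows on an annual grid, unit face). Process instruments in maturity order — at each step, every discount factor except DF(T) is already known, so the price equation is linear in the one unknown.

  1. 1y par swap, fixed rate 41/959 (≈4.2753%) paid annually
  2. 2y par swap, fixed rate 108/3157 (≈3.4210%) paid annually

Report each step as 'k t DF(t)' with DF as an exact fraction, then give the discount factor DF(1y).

1 1 959/1000
2 2 1169/1250
DF(1y) = 959/1000 ≈ 0.959000

step 1 [1y] swap r/1=41/959: DF=(1 − 41/959·(0))/(1+41/959) = 959/1000 ≈ 0.959000
step 2 [2y] swap r/1=108/3157: DF=(1 − 108/3157·(0.959000))/(1+108/3157) = 1169/1250 ≈ 0.935200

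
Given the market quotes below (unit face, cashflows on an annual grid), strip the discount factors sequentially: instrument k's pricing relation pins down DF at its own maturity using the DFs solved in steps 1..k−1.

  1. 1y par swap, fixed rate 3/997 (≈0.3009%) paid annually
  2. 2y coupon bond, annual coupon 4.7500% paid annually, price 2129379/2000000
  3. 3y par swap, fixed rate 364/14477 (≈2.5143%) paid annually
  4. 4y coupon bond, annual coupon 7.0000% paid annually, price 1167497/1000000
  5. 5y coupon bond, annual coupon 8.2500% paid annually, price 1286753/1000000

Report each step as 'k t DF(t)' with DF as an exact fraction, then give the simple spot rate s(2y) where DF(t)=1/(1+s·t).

1 1 997/1000
2 2 607/625
3 3 1159/1250
4 4 9017/10000
5 5 8993/10000
s(2y) = (1/(607/625) − 1)/(2) = 9/607 ≈ 1.4827%

step 1 [1y] swap r/1=3/997: DF=(1 − 3/997·(0))/(1+3/997) = 997/1000 ≈ 0.997000
step 2 [2y] bond c/1=19/400: DF=(2129379/2000000 − 19/400·(0.997000))/(1+19/400) = 607/625 ≈ 0.971200
step 3 [3y] swap r/1=364/14477: DF=(1 − 364/14477·(0.997000+0.971200))/(1+364/14477) = 1159/1250 ≈ 0.927200
step 4 [4y] bond c/1=7/100: DF=(1167497/1000000 − 7/100·(0.997000+0.971200+0.927200))/(1+7/100) = 9017/10000 ≈ 0.901700
step 5 [5y] bond c/1=33/400: DF=(1286753/1000000 − 33/400·(0.997000+0.971200+0.927200+0.901700))/(1+33/400) = 8993/10000 ≈ 0.899300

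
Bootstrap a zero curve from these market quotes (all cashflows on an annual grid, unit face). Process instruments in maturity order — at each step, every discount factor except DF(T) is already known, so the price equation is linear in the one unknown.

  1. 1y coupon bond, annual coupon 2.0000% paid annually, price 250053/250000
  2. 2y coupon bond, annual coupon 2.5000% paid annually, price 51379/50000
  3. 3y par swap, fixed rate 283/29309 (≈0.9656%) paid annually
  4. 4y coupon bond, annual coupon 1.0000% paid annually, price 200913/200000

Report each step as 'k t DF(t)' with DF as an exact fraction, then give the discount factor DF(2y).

step 1 [1y] bond c/1=1/50: DF=(250053/250000 − 1/50·(0))/(1+1/50) = 4903/5000 ≈ 0.980600
step 2 [2y] bond c/1=1/40: DF=(51379/50000 − 1/40·(0.980600))/(1+1/40) = 4893/5000 ≈ 0.978600
step 3 [3y] swap r/1=283/29309: DF=(1 − 283/29309·(0.980600+0.978600))/(1+283/29309) = 9717/10000 ≈ 0.971700
step 4 [4y] bond c/1=1/100: DF=(200913/200000 − 1/100·(0.980600+0.978600+0.971700))/(1+1/100) = 1207/1250 ≈ 0.965600

1 1 4903/5000
2 2 4893/5000
3 3 9717/10000
4 4 1207/1250
DF(2y) = 4893/5000 ≈ 0.978600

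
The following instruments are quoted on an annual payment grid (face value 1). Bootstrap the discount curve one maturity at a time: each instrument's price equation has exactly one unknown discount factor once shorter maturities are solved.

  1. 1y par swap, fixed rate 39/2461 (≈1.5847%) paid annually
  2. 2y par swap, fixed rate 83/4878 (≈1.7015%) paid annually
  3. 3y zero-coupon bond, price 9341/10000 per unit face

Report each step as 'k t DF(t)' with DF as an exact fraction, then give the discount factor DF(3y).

1 1 2461/2500
2 2 2417/2500
3 3 9341/10000
DF(3y) = 9341/10000 ≈ 0.934100

step 1 [1y] swap r/1=39/2461: DF=(1 − 39/2461·(0))/(1+39/2461) = 2461/2500 ≈ 0.984400
step 2 [2y] swap r/1=83/4878: DF=(1 − 83/4878·(0.984400))/(1+83/4878) = 2417/2500 ≈ 0.966800
step 3 [3y] zero: DF = P = 9341/10000 ≈ 0.934100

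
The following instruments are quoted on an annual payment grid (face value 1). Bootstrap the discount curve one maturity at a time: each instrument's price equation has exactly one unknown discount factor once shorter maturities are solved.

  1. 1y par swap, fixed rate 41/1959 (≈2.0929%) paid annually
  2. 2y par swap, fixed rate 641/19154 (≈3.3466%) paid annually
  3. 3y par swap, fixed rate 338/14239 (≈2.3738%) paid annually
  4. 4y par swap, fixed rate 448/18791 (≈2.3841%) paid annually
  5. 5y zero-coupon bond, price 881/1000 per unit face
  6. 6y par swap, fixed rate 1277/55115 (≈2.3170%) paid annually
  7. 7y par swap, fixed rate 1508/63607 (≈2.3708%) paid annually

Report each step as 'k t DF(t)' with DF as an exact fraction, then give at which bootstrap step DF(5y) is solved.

step 1 [1y] swap r/1=41/1959: DF=(1 − 41/1959·(0))/(1+41/1959) = 1959/2000 ≈ 0.979500
step 2 [2y] swap r/1=641/19154: DF=(1 − 641/19154·(0.979500))/(1+641/19154) = 9359/10000 ≈ 0.935900
step 3 [3y] swap r/1=338/14239: DF=(1 − 338/14239·(0.979500+0.935900))/(1+338/14239) = 2331/2500 ≈ 0.932400
step 4 [4y] swap r/1=448/18791: DF=(1 − 448/18791·(0.979500+0.935900+0.932400))/(1+448/18791) = 569/625 ≈ 0.910400
step 5 [5y] zero: DF = P = 881/1000 ≈ 0.881000
step 6 [6y] swap r/1=1277/55115: DF=(1 − 1277/55115·(0.979500+0.935900+0.932400+0.910400+0.881000))/(1+1277/55115) = 8723/10000 ≈ 0.872300
step 7 [7y] swap r/1=1508/63607: DF=(1 − 1508/63607·(0.979500+0.935900+0.932400+0.910400+0.881000+0.872300))/(1+1508/63607) = 2123/2500 ≈ 0.849200

1 1 1959/2000
2 2 9359/10000
3 3 2331/2500
4 4 569/625
5 5 881/1000
6 6 8723/10000
7 7 2123/2500
DF(5y) is solved at step 5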